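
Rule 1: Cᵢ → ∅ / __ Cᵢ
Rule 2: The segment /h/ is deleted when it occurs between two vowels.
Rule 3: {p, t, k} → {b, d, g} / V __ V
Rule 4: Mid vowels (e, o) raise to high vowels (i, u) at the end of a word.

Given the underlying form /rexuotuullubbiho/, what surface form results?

rexuoduulubiu

Rule 1 (degemination): /ll/ is a geminate; the first /l/ deletes. /bb/ is a geminate; the first /b/ deletes. /rexuotuullubbiho/ → rexuotuulubiho.
Rule 2 (intervocalic h-deletion): /h/ occurs between vowels /i/ and /o/, so it deletes. /rexuotuulubiho/ → rexuotuulubio.
Rule 3 (intervocalic voicing): /t/ is a voiceless stop between vowels /o/ and /u/, so it voices to [d]. /rexuotuulubio/ → rexuoduulubio.
Rule 4 (final vowel raising): /o/ is a mid vowel in word-final position, so it raises to [u]. /rexuoduulubio/ → rexuoduulubiu.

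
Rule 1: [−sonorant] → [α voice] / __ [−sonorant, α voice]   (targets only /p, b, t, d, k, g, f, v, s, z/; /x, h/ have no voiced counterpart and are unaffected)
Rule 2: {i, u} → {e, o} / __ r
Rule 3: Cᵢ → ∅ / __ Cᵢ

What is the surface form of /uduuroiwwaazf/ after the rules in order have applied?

Rule 1 (regressive voicing assimilation): /z/ precedes the voiceless obstruent /f/, so it devoices to [s] by assimilation. /uduuroiwwaazf/ → uduuroiwwaasf.
Rule 2 (pre-rhotic lowering): /u/ is a high vowel immediately before /r/, so it lowers to [o]. /uduuroiwwaasf/ → uduoroiwwaasf.
Rule 3 (degemination): /ww/ is a geminate; the first /w/ deletes. /uduoroiwwaasf/ → uduoroiwaasf.

uduoroiwaasf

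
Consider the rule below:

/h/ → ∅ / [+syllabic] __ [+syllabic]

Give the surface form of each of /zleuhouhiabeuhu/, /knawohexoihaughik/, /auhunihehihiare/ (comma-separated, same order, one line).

zleuouiabeuu, knawoexoiaughik, auunieiiare

/zleuhouhiabeuhu/: /h/ occurs between vowels /u/ and /o/, so it deletes. /h/ occurs between vowels /u/ and /i/, so it deletes. /h/ occurs between vowels /u/ and /u/, so it deletes. → [zleuouiabeuu].
/knawohexoihaughik/: /h/ occurs between vowels /o/ and /e/, so it deletes. /h/ occurs between vowels /i/ and /a/, so it deletes. → [knawoexoiaughik].
/auhunihehihiare/: /h/ occurs between vowels /u/ and /u/, so it deletes. /h/ occurs between vowels /i/ and /e/, so it deletes. /h/ occurs between vowels /e/ and /i/, so it deletes. /h/ occurs between vowels /i/ and /i/, so it deletes. → [auunieiiare].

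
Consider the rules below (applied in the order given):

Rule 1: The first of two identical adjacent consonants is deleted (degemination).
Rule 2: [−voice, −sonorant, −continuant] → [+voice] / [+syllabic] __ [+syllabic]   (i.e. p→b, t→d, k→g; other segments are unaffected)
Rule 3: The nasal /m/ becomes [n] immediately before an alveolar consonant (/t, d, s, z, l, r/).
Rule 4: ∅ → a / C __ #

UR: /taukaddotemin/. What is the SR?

taugadodemina

Rule 1 (degemination): /dd/ is a geminate; the first /d/ deletes. /taukaddotemin/ → taukadotemin.
Rule 2 (intervocalic voicing): /k/ is a voiceless stop between vowels /u/ and /a/, so it voices to [g]. /t/ is a voiceless stop between vowels /o/ and /e/, so it voices to [d]. /taukadotemin/ → taugadodemin.
Rule 3 (nasal place assimilation): no segment meets the environment; /taugadodemin/ is unchanged.
Rule 4 (final a-epenthesis): the form ends in the consonant /n/, so [a] is inserted word-finally. /taugadodemin/ → taugadodemina.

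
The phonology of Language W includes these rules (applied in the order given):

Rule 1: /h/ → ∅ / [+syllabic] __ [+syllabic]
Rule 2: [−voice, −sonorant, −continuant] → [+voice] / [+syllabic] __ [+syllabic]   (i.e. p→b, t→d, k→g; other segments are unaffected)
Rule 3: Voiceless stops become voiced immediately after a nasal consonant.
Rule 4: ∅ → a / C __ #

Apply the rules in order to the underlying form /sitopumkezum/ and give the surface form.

sidobumgezuma

Rule 1 (intervocalic h-deletion): no segment meets the environment; /sitopumkezum/ is unchanged.
Rule 2 (intervocalic voicing): /t/ is a voiceless stop between vowels /i/ and /o/, so it voices to [d]. /p/ is a voiceless stop between vowels /o/ and /u/, so it voices to [b]. /sitopumkezum/ → sidobumkezum.
Rule 3 (post-nasal voicing): /k/ is a voiceless stop immediately after the nasal /m/, so it voices to [g]. /sidobumkezum/ → sidobumgezum.
Rule 4 (final a-epenthesis): the form ends in the consonant /m/, so [a] is inserted word-finally. /sidobumgezum/ → sidobumgezuma.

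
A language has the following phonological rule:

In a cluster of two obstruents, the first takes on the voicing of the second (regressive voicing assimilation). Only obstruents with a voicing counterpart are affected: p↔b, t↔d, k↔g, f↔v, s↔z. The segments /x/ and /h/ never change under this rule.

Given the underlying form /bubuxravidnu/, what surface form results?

No segment of /bubuxravidnu/ meets the structural description of the rule, so the form surfaces unchanged.

bubuxravidnu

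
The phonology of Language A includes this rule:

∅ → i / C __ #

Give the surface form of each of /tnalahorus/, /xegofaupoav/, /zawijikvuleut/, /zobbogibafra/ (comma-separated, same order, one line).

tnalahorusi, xegofaupoavi, zawijikvuleuti, zobbogibafra

/tnalahorus/: the form ends in the consonant /s/, so [i] is inserted word-finally. → [tnalahorusi].
/xegofaupoav/: the form ends in the consonant /v/, so [i] is inserted word-finally. → [xegofaupoavi].
/zawijikvuleut/: the form ends in the consonant /t/, so [i] is inserted word-finally. → [zawijikvuleuti].
/zobbogibafra/: the rule's environment is not met; surfaces unchanged as [zobbogibafra].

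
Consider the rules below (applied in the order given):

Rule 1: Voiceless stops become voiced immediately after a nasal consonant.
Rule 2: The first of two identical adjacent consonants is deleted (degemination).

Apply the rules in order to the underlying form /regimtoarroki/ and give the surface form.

Rule 1 (post-nasal voicing): /t/ is a voiceless stop immediately after the nasal /m/, so it voices to [d]. /regimtoarroki/ → regimdoarroki.
Rule 2 (degemination): /rr/ is a geminate; the first /r/ deletes. /regimdoarroki/ → regimdoaroki.

regimdoaroki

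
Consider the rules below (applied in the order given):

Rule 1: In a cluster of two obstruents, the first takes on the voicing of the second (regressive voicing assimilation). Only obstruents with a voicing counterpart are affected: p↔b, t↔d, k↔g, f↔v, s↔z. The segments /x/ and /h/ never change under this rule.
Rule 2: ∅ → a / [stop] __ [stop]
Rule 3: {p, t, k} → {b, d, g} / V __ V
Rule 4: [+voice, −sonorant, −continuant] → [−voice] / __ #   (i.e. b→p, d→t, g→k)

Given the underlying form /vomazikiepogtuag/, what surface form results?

vomazigiebogaduak

Rule 1 (regressive voicing assimilation): /g/ precedes the voiceless obstruent /t/, so it devoices to [k] by assimilation. /vomazikiepogtuag/ → vomazikiepoktuag.
Rule 2 (stop-cluster a-epenthesis): /k/ and /t/ form a stop–stop cluster, so [a] is inserted between them. /vomazikiepoktuag/ → vomazikiepokatuag.
Rule 3 (intervocalic voicing): /k/ is a voiceless stop between vowels /i/ and /i/, so it voices to [g]. /p/ is a voiceless stop between vowels /e/ and /o/, so it voices to [b]. /k/ is a voiceless stop between vowels /o/ and /a/, so it voices to [g]. /t/ is a voiceless stop between vowels /a/ and /u/, so it voices to [d]. /vomazikiepokatuag/ → vomazigiebogaduag.
Rule 4 (final devoicing): /g/ is a voiced stop in word-final position, so it devoices to [k]. /vomazigiebogaduag/ → vomazigiebogaduak.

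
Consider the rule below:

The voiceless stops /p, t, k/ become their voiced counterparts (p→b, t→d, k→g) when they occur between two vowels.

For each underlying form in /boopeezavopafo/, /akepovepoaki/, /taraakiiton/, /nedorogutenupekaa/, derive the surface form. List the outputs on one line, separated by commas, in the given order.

/boopeezavopafo/: /p/ is a voiceless stop between vowels /o/ and /e/, so it voices to [b]. /p/ is a voiceless stop between vowels /o/ and /a/, so it voices to [b]. → [boobeezavobafo].
/akepovepoaki/: /k/ is a voiceless stop between vowels /a/ and /e/, so it voices to [g]. /p/ is a voiceless stop between vowels /e/ and /o/, so it voices to [b]. /p/ is a voiceless stop between vowels /e/ and /o/, so it voices to [b]. /k/ is a voiceless stop between vowels /a/ and /i/, so it voices to [g]. → [ageboveboagi].
/taraakiiton/: /k/ is a voiceless stop between vowels /a/ and /i/, so it voices to [g]. /t/ is a voiceless stop between vowels /i/ and /o/, so it voices to [d]. → [taraagiidon].
/nedorogutenupekaa/: /t/ is a voiceless stop between vowels /u/ and /e/, so it voices to [d]. /p/ is a voiceless stop between vowels /u/ and /e/, so it voices to [b]. /k/ is a voiceless stop between vowels /e/ and /a/, so it voices to [g]. → [nedorogudenubegaa].

boobeezavobafo, ageboveboagi, taraagiidon, nedorogudenubegaa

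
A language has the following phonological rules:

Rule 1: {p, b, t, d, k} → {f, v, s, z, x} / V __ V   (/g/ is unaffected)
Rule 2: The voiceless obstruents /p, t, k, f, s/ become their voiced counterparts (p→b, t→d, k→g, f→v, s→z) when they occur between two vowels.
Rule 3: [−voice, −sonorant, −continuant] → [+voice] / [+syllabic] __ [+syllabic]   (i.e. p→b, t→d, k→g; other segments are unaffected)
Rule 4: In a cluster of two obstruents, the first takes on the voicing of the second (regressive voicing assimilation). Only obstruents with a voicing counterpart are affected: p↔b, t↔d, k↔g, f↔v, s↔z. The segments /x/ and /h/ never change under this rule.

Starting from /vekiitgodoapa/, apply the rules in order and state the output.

vexiidgozoava

Rule 1 (intervocalic spirantization): /k/ is a stop between vowels /e/ and /i/, so it spirantizes to the fricative [x]. /d/ is a stop between vowels /o/ and /o/, so it spirantizes to the fricative [z]. /p/ is a stop between vowels /a/ and /a/, so it spirantizes to the fricative [f]. /vekiitgodoapa/ → vexiitgozoafa.
Rule 2 (intervocalic voicing): /f/ is a voiceless obstruent between vowels /a/ and /a/, so it voices to [v]. /vexiitgozoafa/ → vexiitgozoava.
Rule 3 (intervocalic voicing): no segment meets the environment; /vexiitgozoava/ is unchanged.
Rule 4 (regressive voicing assimilation): /t/ precedes the voiced obstruent /g/, so it voices to [d] by assimilation. /vexiitgozoava/ → vexiidgozoava.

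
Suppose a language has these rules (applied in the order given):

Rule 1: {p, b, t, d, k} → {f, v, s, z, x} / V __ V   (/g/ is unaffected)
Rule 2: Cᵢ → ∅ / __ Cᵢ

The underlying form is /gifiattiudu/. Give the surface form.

Rule 1 (intervocalic spirantization): /d/ is a stop between vowels /u/ and /u/, so it spirantizes to the fricative [z]. /gifiattiudu/ → gifiattiuzu.
Rule 2 (degemination): /tt/ is a geminate; the first /t/ deletes. /gifiattiuzu/ → gifiatiuzu.

gifiatiuzu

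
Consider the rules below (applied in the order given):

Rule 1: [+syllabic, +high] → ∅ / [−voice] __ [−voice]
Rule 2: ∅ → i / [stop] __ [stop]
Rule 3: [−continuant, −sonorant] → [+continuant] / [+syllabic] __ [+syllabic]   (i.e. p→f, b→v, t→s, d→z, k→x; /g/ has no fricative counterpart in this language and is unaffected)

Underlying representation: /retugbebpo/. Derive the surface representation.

Rule 1 (high vowel syncope): no segment meets the environment; /retugbebpo/ is unchanged.
Rule 2 (stop-cluster i-epenthesis): /g/ and /b/ form a stop–stop cluster, so [i] is inserted between them. /b/ and /p/ form a stop–stop cluster, so [i] is inserted between them. /retugbebpo/ → retugibebipo.
Rule 3 (intervocalic spirantization): /t/ is a stop between vowels /e/ and /u/, so it spirantizes to the fricative [s]. /b/ is a stop between vowels /i/ and /e/, so it spirantizes to the fricative [v]. /b/ is a stop between vowels /e/ and /i/, so it spirantizes to the fricative [v]. /p/ is a stop between vowels /i/ and /o/, so it spirantizes to the fricative [f]. /retugibebipo/ → resugivevifo.

resugivevifo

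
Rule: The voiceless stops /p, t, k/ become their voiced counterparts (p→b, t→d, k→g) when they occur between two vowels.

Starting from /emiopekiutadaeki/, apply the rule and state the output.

/p/ is a voiceless stop between vowels /o/ and /e/, so it voices to [b].
/k/ is a voiceless stop between vowels /e/ and /i/, so it voices to [g].
/t/ is a voiceless stop between vowels /u/ and /a/, so it voices to [d].
/k/ is a voiceless stop between vowels /e/ and /i/, so it voices to [g].
Surface form: [emiobegiudadaegi].

emiobegiudadaegi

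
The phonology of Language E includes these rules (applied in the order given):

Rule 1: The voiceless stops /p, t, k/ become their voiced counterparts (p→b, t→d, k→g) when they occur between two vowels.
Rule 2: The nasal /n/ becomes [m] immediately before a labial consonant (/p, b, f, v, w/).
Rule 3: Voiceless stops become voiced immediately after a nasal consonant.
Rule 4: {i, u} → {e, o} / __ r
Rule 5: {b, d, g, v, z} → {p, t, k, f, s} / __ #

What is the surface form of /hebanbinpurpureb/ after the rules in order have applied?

Rule 1 (intervocalic voicing): no segment meets the environment; /hebanbinpurpureb/ is unchanged.
Rule 2 (nasal place assimilation): /n/ precedes the labial consonant /b/, so it assimilates in place to [m]. /n/ precedes the labial consonant /p/, so it assimilates in place to [m]. /hebanbinpurpureb/ → hebambimpurpureb.
Rule 3 (post-nasal voicing): /p/ is a voiceless stop immediately after the nasal /m/, so it voices to [b]. /hebambimpurpureb/ → hebambimburpureb.
Rule 4 (pre-rhotic lowering): /u/ is a high vowel immediately before /r/, so it lowers to [o]. /u/ is a high vowel immediately before /r/, so it lowers to [o]. /hebambimburpureb/ → hebambimborporeb.
Rule 5 (final devoicing): /b/ is a voiced obstruent in word-final position, so it devoices to [p]. /hebambimborporeb/ → hebambimborporep.

hebambimborporep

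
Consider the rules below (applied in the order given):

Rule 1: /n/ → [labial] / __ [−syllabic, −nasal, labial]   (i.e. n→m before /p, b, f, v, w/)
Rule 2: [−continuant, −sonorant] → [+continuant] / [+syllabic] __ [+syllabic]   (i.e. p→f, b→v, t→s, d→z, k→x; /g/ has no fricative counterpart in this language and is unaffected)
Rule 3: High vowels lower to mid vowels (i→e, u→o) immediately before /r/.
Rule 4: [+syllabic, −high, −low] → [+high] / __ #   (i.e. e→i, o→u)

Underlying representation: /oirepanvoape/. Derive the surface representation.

oerefamvoafi

Rule 1 (nasal place assimilation): /n/ precedes the labial consonant /v/, so it assimilates in place to [m]. /oirepanvoape/ → oirepamvoape.
Rule 2 (intervocalic spirantization): /p/ is a stop between vowels /e/ and /a/, so it spirantizes to the fricative [f]. /p/ is a stop between vowels /a/ and /e/, so it spirantizes to the fricative [f]. /oirepamvoape/ → oirefamvoafe.
Rule 3 (pre-rhotic lowering): /i/ is a high vowel immediately before /r/, so it lowers to [e]. /oirefamvoafe/ → oerefamvoafe.
Rule 4 (final vowel raising): /e/ is a mid vowel in word-final position, so it raises to [i]. /oerefamvoafe/ → oerefamvoafi.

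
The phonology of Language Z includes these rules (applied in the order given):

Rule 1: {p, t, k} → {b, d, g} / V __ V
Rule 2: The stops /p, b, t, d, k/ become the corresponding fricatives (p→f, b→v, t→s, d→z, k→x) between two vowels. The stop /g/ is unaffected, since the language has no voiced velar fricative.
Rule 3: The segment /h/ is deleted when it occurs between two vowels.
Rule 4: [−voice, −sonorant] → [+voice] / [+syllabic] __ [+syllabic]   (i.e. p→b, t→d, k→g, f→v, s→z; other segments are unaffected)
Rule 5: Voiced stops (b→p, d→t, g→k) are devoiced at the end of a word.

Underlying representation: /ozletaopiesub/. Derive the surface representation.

ozlezaoviezup

Rule 1 (intervocalic voicing): /t/ is a voiceless stop between vowels /e/ and /a/, so it voices to [d]. /p/ is a voiceless stop between vowels /o/ and /i/, so it voices to [b]. /ozletaopiesub/ → ozledaobiesub.
Rule 2 (intervocalic spirantization): /d/ is a stop between vowels /e/ and /a/, so it spirantizes to the fricative [z]. /b/ is a stop between vowels /o/ and /i/, so it spirantizes to the fricative [v]. /ozledaobiesub/ → ozlezaoviesub.
Rule 3 (intervocalic h-deletion): no segment meets the environment; /ozlezaoviesub/ is unchanged.
Rule 4 (intervocalic voicing): /s/ is a voiceless obstruent between vowels /e/ and /u/, so it voices to [z]. /ozlezaoviesub/ → ozlezaoviezub.
Rule 5 (final devoicing): /b/ is a voiced stop in word-final position, so it devoices to [p]. /ozlezaoviezub/ → ozlezaoviezup.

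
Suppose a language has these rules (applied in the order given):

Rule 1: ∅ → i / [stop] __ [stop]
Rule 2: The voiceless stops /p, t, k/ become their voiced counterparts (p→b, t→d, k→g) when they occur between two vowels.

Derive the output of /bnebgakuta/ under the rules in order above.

Rule 1 (stop-cluster i-epenthesis): /b/ and /g/ form a stop–stop cluster, so [i] is inserted between them. /bnebgakuta/ → bnebigakuta.
Rule 2 (intervocalic voicing): /k/ is a voiceless stop between vowels /a/ and /u/, so it voices to [g]. /t/ is a voiceless stop between vowels /u/ and /a/, so it voices to [d]. /bnebigakuta/ → bnebigaguda.

bnebigaguda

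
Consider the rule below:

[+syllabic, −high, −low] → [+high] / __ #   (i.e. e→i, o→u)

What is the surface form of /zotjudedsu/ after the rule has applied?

No segment of /zotjudedsu/ meets the structural description of the rule, so the form surfaces unchanged.

zotjudedsu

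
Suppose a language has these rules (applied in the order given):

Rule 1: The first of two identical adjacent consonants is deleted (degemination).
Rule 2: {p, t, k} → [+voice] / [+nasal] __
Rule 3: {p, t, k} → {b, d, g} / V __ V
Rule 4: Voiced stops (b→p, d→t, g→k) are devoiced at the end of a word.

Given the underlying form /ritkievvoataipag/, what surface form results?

ritkievoadaibak

Rule 1 (degemination): /vv/ is a geminate; the first /v/ deletes. /ritkievvoataipag/ → ritkievoataipag.
Rule 2 (post-nasal voicing): no segment meets the environment; /ritkievoataipag/ is unchanged.
Rule 3 (intervocalic voicing): /t/ is a voiceless stop between vowels /a/ and /a/, so it voices to [d]. /p/ is a voiceless stop between vowels /i/ and /a/, so it voices to [b]. /ritkievoataipag/ → ritkievoadaibag.
Rule 4 (final devoicing): /g/ is a voiced stop in word-final position, so it devoices to [k]. /ritkievoadaibag/ → ritkievoadaibak.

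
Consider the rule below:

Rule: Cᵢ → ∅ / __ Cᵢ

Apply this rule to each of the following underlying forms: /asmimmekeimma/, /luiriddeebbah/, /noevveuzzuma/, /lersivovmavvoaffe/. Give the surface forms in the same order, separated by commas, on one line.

/asmimmekeimma/: /mm/ is a geminate; the first /m/ deletes. /mm/ is a geminate; the first /m/ deletes. → [asmimekeima].
/luiriddeebbah/: /dd/ is a geminate; the first /d/ deletes. /bb/ is a geminate; the first /b/ deletes. → [luirideebah].
/noevveuzzuma/: /vv/ is a geminate; the first /v/ deletes. /zz/ is a geminate; the first /z/ deletes. → [noeveuzuma].
/lersivovmavvoaffe/: /vv/ is a geminate; the first /v/ deletes. /ff/ is a geminate; the first /f/ deletes. → [lersivovmavoafe].

asmimekeima, luirideebah, noeveuzuma, lersivovmavoafe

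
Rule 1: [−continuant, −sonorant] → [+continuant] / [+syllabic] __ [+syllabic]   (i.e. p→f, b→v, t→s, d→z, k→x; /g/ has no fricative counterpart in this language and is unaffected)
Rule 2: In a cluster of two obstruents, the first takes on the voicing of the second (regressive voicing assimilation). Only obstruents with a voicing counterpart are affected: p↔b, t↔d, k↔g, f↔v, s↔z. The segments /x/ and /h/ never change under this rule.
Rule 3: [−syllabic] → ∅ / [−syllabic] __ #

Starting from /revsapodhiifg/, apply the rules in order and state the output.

refsafothiiv

Rule 1 (intervocalic spirantization): /p/ is a stop between vowels /a/ and /o/, so it spirantizes to the fricative [f]. /revsapodhiifg/ → revsafodhiifg.
Rule 2 (regressive voicing assimilation): /v/ precedes the voiceless obstruent /s/, so it devoices to [f] by assimilation. /d/ precedes the voiceless obstruent /h/, so it devoices to [t] by assimilation. /f/ precedes the voiced obstruent /g/, so it voices to [v] by assimilation. /revsafodhiifg/ → refsafothiivg.
Rule 3 (final cluster simplification): /g/ is the second consonant of a word-final cluster /vg/, so it deletes. /refsafothiivg/ → refsafothiiv.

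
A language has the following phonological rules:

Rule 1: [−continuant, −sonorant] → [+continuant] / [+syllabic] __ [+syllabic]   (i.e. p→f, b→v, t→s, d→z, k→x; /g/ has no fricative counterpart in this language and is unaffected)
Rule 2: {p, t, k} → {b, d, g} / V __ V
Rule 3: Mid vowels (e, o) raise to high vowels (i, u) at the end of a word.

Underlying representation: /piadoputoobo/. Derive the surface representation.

Rule 1 (intervocalic spirantization): /d/ is a stop between vowels /a/ and /o/, so it spirantizes to the fricative [z]. /p/ is a stop between vowels /o/ and /u/, so it spirantizes to the fricative [f]. /t/ is a stop between vowels /u/ and /o/, so it spirantizes to the fricative [s]. /b/ is a stop between vowels /o/ and /o/, so it spirantizes to the fricative [v]. /piadoputoobo/ → piazofusoovo.
Rule 2 (intervocalic voicing): no segment meets the environment; /piazofusoovo/ is unchanged.
Rule 3 (final vowel raising): /o/ is a mid vowel in word-final position, so it raises to [u]. /piazofusoovo/ → piazofusoovu.

piazofusoovu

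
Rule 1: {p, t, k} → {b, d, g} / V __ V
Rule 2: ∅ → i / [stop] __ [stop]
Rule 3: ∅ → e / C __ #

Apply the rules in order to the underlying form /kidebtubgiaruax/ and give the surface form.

Rule 1 (intervocalic voicing): no segment meets the environment; /kidebtubgiaruax/ is unchanged.
Rule 2 (stop-cluster i-epenthesis): /b/ and /t/ form a stop–stop cluster, so [i] is inserted between them. /b/ and /g/ form a stop–stop cluster, so [i] is inserted between them. /kidebtubgiaruax/ → kidebitubigiaruax.
Rule 3 (final e-epenthesis): the form ends in the consonant /x/, so [e] is inserted word-finally. /kidebitubigiaruax/ → kidebitubigiaruaxe.

kidebitubigiaruaxe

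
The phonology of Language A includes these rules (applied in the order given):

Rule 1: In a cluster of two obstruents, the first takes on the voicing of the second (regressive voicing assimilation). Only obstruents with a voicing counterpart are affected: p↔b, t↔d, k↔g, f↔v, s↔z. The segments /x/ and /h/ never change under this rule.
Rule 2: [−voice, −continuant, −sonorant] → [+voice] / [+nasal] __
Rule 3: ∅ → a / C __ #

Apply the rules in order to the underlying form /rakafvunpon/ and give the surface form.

Rule 1 (regressive voicing assimilation): /f/ precedes the voiced obstruent /v/, so it voices to [v] by assimilation. /rakafvunpon/ → rakavvunpon.
Rule 2 (post-nasal voicing): /p/ is a voiceless stop immediately after the nasal /n/, so it voices to [b]. /rakavvunpon/ → rakavvunbon.
Rule 3 (final a-epenthesis): the form ends in the consonant /n/, so [a] is inserted word-finally. /rakavvunbon/ → rakavvunbona.

rakavvunbona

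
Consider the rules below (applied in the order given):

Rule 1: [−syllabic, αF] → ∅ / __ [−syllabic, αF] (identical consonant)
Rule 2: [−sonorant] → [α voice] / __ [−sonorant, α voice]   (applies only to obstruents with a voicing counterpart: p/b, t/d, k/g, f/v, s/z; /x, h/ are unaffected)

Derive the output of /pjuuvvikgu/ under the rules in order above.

Rule 1 (degemination): /vv/ is a geminate; the first /v/ deletes. /pjuuvvikgu/ → pjuuvikgu.
Rule 2 (regressive voicing assimilation): /k/ precedes the voiced obstruent /g/, so it voices to [g] by assimilation. /pjuuvikgu/ → pjuuviggu.

pjuuviggu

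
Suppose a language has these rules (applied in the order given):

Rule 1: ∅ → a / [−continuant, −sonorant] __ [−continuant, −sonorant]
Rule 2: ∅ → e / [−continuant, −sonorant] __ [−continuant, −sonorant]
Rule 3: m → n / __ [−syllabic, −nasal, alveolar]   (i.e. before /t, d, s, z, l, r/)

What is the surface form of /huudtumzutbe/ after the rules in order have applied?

huudatunzutabe

Rule 1 (stop-cluster a-epenthesis): /d/ and /t/ form a stop–stop cluster, so [a] is inserted between them. /t/ and /b/ form a stop–stop cluster, so [a] is inserted between them. /huudtumzutbe/ → huudatumzutabe.
Rule 2 (stop-cluster e-epenthesis): no segment meets the environment; /huudatumzutabe/ is unchanged.
Rule 3 (nasal place assimilation): /m/ precedes the alveolar consonant /z/, so it assimilates in place to [n]. /huudatumzutabe/ → huudatunzutabe.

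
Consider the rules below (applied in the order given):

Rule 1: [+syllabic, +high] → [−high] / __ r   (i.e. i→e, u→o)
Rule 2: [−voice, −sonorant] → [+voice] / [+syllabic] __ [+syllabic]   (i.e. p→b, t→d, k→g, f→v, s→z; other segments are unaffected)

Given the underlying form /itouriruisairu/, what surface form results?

idooreruizaeru

Rule 1 (pre-rhotic lowering): /u/ is a high vowel immediately before /r/, so it lowers to [o]. /i/ is a high vowel immediately before /r/, so it lowers to [e]. /i/ is a high vowel immediately before /r/, so it lowers to [e]. /itouriruisairu/ → itooreruisaeru.
Rule 2 (intervocalic voicing): /t/ is a voiceless obstruent between vowels /i/ and /o/, so it voices to [d]. /s/ is a voiceless obstruent between vowels /i/ and /a/, so it voices to [z]. /itooreruisaeru/ → idooreruizaeru.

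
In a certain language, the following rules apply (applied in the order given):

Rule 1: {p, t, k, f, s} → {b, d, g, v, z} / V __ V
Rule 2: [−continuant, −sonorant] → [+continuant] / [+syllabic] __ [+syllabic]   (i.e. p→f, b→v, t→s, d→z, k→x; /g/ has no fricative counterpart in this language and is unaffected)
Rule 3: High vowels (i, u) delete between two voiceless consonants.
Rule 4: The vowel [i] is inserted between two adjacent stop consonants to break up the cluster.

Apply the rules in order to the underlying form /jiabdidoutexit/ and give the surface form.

Rule 1 (intervocalic voicing): /t/ is a voiceless obstruent between vowels /u/ and /e/, so it voices to [d]. /jiabdidoutexit/ → jiabdidoudexit.
Rule 2 (intervocalic spirantization): /d/ is a stop between vowels /i/ and /o/, so it spirantizes to the fricative [z]. /d/ is a stop between vowels /u/ and /e/, so it spirantizes to the fricative [z]. /jiabdidoudexit/ → jiabdizouzexit.
Rule 3 (high vowel syncope): /i/ is a high vowel flanked by voiceless consonants /x/ and /t/, so it deletes. /jiabdizouzexit/ → jiabdizouzext.
Rule 4 (stop-cluster i-epenthesis): /b/ and /d/ form a stop–stop cluster, so [i] is inserted between them. /jiabdizouzext/ → jiabidizouzext.

jiabidizouzext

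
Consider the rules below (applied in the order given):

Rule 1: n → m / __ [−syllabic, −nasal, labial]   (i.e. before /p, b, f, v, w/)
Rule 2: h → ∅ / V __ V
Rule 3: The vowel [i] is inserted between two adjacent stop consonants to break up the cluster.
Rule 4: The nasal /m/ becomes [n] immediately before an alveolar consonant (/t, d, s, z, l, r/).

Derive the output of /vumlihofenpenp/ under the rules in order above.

vunliofempemp

Rule 1 (nasal place assimilation): /n/ precedes the labial consonant /p/, so it assimilates in place to [m]. /n/ precedes the labial consonant /p/, so it assimilates in place to [m]. /vumlihofenpenp/ → vumlihofempemp.
Rule 2 (intervocalic h-deletion): /h/ occurs between vowels /i/ and /o/, so it deletes. /vumlihofempemp/ → vumliofempemp.
Rule 3 (stop-cluster i-epenthesis): no segment meets the environment; /vumliofempemp/ is unchanged.
Rule 4 (nasal place assimilation): /m/ precedes the alveolar consonant /l/, so it assimilates in place to [n]. /vumliofempemp/ → vunliofempemp.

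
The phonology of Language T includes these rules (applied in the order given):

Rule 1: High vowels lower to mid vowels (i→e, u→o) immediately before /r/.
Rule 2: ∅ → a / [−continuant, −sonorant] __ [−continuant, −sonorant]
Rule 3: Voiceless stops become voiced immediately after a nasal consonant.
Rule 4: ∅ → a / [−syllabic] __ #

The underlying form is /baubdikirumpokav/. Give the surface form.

Rule 1 (pre-rhotic lowering): /i/ is a high vowel immediately before /r/, so it lowers to [e]. /baubdikirumpokav/ → baubdikerumpokav.
Rule 2 (stop-cluster a-epenthesis): /b/ and /d/ form a stop–stop cluster, so [a] is inserted between them. /baubdikerumpokav/ → baubadikerumpokav.
Rule 3 (post-nasal voicing): /p/ is a voiceless stop immediately after the nasal /m/, so it voices to [b]. /baubadikerumpokav/ → baubadikerumbokav.
Rule 4 (final a-epenthesis): the form ends in the consonant /v/, so [a] is inserted word-finally. /baubadikerumbokav/ → baubadikerumbokava.

baubadikerumbokava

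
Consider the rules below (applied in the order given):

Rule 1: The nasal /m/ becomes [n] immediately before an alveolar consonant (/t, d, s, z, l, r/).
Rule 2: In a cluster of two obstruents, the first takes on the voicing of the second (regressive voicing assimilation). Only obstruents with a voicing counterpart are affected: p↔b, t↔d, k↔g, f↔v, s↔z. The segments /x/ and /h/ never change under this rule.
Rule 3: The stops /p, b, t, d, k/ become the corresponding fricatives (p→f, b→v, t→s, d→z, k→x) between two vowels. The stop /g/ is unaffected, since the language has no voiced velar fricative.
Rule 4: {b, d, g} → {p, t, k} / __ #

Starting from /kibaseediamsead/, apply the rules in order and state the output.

Rule 1 (nasal place assimilation): /m/ precedes the alveolar consonant /s/, so it assimilates in place to [n]. /kibaseediamsead/ → kibaseediansead.
Rule 2 (regressive voicing assimilation): no segment meets the environment; /kibaseediansead/ is unchanged.
Rule 3 (intervocalic spirantization): /b/ is a stop between vowels /i/ and /a/, so it spirantizes to the fricative [v]. /d/ is a stop between vowels /e/ and /i/, so it spirantizes to the fricative [z]. /kibaseediansead/ → kivaseeziansead.
Rule 4 (final devoicing): /d/ is a voiced stop in word-final position, so it devoices to [t]. /kivaseeziansead/ → kivaseezianseat.

kivaseezianseat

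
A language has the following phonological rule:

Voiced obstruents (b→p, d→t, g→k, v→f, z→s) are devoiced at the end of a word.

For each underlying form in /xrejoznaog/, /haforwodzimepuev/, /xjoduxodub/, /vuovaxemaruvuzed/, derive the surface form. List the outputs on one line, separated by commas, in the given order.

xrejoznaok, haforwodzimepuef, xjoduxodup, vuovaxemaruvuzet

/xrejoznaog/: /g/ is a voiced obstruent in word-final position, so it devoices to [k]. → [xrejoznaok].
/haforwodzimepuev/: /v/ is a voiced obstruent in word-final position, so it devoices to [f]. → [haforwodzimepuef].
/xjoduxodub/: /b/ is a voiced obstruent in word-final position, so it devoices to [p]. → [xjoduxodup].
/vuovaxemaruvuzed/: /d/ is a voiced obstruent in word-final position, so it devoices to [t]. → [vuovaxemaruvuzet].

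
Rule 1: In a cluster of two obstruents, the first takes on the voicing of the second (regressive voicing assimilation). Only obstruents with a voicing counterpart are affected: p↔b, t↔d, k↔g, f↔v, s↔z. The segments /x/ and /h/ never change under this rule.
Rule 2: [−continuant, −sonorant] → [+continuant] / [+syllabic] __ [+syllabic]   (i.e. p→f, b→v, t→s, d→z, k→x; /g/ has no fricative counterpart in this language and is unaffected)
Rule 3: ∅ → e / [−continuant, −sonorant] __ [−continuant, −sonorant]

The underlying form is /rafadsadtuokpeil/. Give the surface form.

Rule 1 (regressive voicing assimilation): /d/ precedes the voiceless obstruent /s/, so it devoices to [t] by assimilation. /d/ precedes the voiceless obstruent /t/, so it devoices to [t] by assimilation. /rafadsadtuokpeil/ → rafatsattuokpeil.
Rule 2 (intervocalic spirantization): no segment meets the environment; /rafatsattuokpeil/ is unchanged.
Rule 3 (stop-cluster e-epenthesis): /t/ and /t/ form a stop–stop cluster, so [e] is inserted between them. /k/ and /p/ form a stop–stop cluster, so [e] is inserted between them. /rafatsattuokpeil/ → rafatsatetuokepeil.

rafatsatetuokepeil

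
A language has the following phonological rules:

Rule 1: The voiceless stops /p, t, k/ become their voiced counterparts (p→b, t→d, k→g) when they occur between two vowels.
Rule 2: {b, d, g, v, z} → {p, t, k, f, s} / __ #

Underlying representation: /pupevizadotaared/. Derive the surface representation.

Rule 1 (intervocalic voicing): /p/ is a voiceless stop between vowels /u/ and /e/, so it voices to [b]. /t/ is a voiceless stop between vowels /o/ and /a/, so it voices to [d]. /pupevizadotaared/ → pubevizadodaared.
Rule 2 (final devoicing): /d/ is a voiced obstruent in word-final position, so it devoices to [t]. /pubevizadodaared/ → pubevizadodaaret.

pubevizadodaaret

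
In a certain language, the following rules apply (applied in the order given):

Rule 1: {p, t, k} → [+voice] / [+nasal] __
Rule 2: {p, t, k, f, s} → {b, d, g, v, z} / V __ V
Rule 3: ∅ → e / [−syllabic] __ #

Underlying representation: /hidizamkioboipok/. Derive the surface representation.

hidizamgioboiboke

Rule 1 (post-nasal voicing): /k/ is a voiceless stop immediately after the nasal /m/, so it voices to [g]. /hidizamkioboipok/ → hidizamgioboipok.
Rule 2 (intervocalic voicing): /p/ is a voiceless obstruent between vowels /i/ and /o/, so it voices to [b]. /hidizamgioboipok/ → hidizamgioboibok.
Rule 3 (final e-epenthesis): the form ends in the consonant /k/, so [e] is inserted word-finally. /hidizamgioboibok/ → hidizamgioboiboke.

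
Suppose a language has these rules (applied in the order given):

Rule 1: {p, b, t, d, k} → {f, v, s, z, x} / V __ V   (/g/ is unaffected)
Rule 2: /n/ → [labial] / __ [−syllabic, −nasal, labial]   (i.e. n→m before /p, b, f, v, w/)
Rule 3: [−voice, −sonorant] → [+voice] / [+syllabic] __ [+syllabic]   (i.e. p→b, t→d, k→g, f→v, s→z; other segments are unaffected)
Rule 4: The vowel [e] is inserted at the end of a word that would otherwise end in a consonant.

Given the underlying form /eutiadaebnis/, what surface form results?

euziazaebnise

Rule 1 (intervocalic spirantization): /t/ is a stop between vowels /u/ and /i/, so it spirantizes to the fricative [s]. /d/ is a stop between vowels /a/ and /a/, so it spirantizes to the fricative [z]. /eutiadaebnis/ → eusiazaebnis.
Rule 2 (nasal place assimilation): no segment meets the environment; /eusiazaebnis/ is unchanged.
Rule 3 (intervocalic voicing): /s/ is a voiceless obstruent between vowels /u/ and /i/, so it voices to [z]. /eusiazaebnis/ → euziazaebnis.
Rule 4 (final e-epenthesis): the form ends in the consonant /s/, so [e] is inserted word-finally. /euziazaebnis/ → euziazaebnise.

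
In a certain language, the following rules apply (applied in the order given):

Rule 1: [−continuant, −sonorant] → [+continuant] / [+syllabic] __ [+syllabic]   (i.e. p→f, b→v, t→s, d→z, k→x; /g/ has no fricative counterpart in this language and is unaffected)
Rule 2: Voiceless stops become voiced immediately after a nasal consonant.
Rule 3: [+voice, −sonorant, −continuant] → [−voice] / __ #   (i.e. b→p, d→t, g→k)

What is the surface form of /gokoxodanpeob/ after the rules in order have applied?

Rule 1 (intervocalic spirantization): /k/ is a stop between vowels /o/ and /o/, so it spirantizes to the fricative [x]. /d/ is a stop between vowels /o/ and /a/, so it spirantizes to the fricative [z]. /gokoxodanpeob/ → goxoxozanpeob.
Rule 2 (post-nasal voicing): /p/ is a voiceless stop immediately after the nasal /n/, so it voices to [b]. /goxoxozanpeob/ → goxoxozanbeob.
Rule 3 (final devoicing): /b/ is a voiced stop in word-final position, so it devoices to [p]. /goxoxozanbeob/ → goxoxozanbeop.

goxoxozanbeop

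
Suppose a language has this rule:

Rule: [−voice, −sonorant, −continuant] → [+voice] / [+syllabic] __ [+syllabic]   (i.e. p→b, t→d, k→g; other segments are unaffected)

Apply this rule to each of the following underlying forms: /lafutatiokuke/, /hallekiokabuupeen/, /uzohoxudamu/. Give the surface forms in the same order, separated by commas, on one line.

lafudadioguge, hallegiogabuubeen, uzohoxudamu

/lafutatiokuke/: /t/ is a voiceless stop between vowels /u/ and /a/, so it voices to [d]. /t/ is a voiceless stop between vowels /a/ and /i/, so it voices to [d]. /k/ is a voiceless stop between vowels /o/ and /u/, so it voices to [g]. /k/ is a voiceless stop between vowels /u/ and /e/, so it voices to [g]. → [lafudadioguge].
/hallekiokabuupeen/: /k/ is a voiceless stop between vowels /e/ and /i/, so it voices to [g]. /k/ is a voiceless stop between vowels /o/ and /a/, so it voices to [g]. /p/ is a voiceless stop between vowels /u/ and /e/, so it voices to [b]. → [hallegiogabuubeen].
/uzohoxudamu/: the rule's environment is not met; surfaces unchanged as [uzohoxudamu].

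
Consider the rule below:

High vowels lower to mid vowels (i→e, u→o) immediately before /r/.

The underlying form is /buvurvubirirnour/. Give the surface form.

Scanning /buvurvubirirnour/: /u/ at position 2 is not in the conditioning environment; /u/ is a high vowel immediately before /r/, so it lowers to [o]; /u/ at position 7 is not in the conditioning environment; /i/ is a high vowel immediately before /r/, so it lowers to [e]; /i/ is a high vowel immediately before /r/, so it lowers to [e]; /u/ is a high vowel immediately before /r/, so it lowers to [o].
Result: [buvorvuberernoor].

buvorvuberernoor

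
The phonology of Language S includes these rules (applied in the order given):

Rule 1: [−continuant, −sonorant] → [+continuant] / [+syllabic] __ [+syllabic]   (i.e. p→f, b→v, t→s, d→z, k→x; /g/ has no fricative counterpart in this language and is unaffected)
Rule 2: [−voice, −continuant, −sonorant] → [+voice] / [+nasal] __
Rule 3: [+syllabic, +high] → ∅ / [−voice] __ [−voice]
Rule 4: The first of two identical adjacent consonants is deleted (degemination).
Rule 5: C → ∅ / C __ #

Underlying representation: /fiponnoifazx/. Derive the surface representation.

Rule 1 (intervocalic spirantization): /p/ is a stop between vowels /i/ and /o/, so it spirantizes to the fricative [f]. /fiponnoifazx/ → fifonnoifazx.
Rule 2 (post-nasal voicing): no segment meets the environment; /fifonnoifazx/ is unchanged.
Rule 3 (high vowel syncope): /i/ is a high vowel flanked by voiceless consonants /f/ and /f/, so it deletes. /fifonnoifazx/ → ffonnoifazx.
Rule 4 (degemination): /ff/ is a geminate; the first /f/ deletes. /nn/ is a geminate; the first /n/ deletes. /ffonnoifazx/ → fonoifazx.
Rule 5 (final cluster simplification): /x/ is the second consonant of a word-final cluster /zx/, so it deletes. /fonoifazx/ → fonoifaz.

fonoifaz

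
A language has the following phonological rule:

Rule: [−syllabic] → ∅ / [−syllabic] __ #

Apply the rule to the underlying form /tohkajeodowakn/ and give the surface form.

tohkajeodowak

/n/ is the second consonant of a word-final cluster /kn/, so it deletes.
The other instances of /t/, /h/, /k/, /j/, /d/, /w/ do not occur in the required environment and remain unchanged.
Surface form: [tohkajeodowak].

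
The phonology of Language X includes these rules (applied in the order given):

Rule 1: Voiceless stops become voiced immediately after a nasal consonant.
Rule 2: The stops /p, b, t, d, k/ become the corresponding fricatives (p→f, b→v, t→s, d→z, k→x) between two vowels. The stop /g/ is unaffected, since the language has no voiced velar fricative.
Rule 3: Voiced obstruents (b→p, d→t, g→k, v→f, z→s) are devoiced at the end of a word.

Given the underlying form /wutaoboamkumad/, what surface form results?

Rule 1 (post-nasal voicing): /k/ is a voiceless stop immediately after the nasal /m/, so it voices to [g]. /wutaoboamkumad/ → wutaoboamgumad.
Rule 2 (intervocalic spirantization): /t/ is a stop between vowels /u/ and /a/, so it spirantizes to the fricative [s]. /b/ is a stop between vowels /o/ and /o/, so it spirantizes to the fricative [v]. /wutaoboamgumad/ → wusaovoamgumad.
Rule 3 (final devoicing): /d/ is a voiced obstruent in word-final position, so it devoices to [t]. /wusaovoamgumad/ → wusaovoamgumat.

wusaovoamgumat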